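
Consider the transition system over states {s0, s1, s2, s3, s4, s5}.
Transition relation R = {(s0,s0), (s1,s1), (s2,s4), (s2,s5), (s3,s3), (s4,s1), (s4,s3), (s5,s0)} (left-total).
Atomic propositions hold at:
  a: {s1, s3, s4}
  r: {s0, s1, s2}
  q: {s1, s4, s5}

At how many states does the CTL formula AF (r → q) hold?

5

Sat(r → q) = {s1, s3, s4, s5}
AF (r → q): least fixpoint, start Z0 = {s1, s3, s4, s5}, add states with every successor in Z. Z1 = {s1, s2, s3, s4, s5}; fixed.
Sat(AF (r → q)) = {s1, s2, s3, s4, s5}
|Sat(AF (r → q))| = |{s1, s2, s3, s4, s5}| = 5.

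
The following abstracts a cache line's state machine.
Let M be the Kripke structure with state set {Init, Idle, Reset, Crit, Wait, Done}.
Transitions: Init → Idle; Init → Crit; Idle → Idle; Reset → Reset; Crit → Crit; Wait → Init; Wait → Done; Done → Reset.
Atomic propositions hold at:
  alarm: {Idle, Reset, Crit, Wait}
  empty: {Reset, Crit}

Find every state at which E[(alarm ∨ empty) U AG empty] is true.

Sat(alarm ∨ empty) = {Idle, Reset, Crit, Wait}
AG empty: greatest fixpoint, start Z0 = {Reset, Crit}, keep only states in Sat with every successor in Z. Already a fixed point.
Sat(AG empty) = {Reset, Crit}
E[(alarm ∨ empty) U AG empty]: least fixpoint, start Z0 = Sat(AG empty) = {Reset, Crit}, add states in Sat(alarm ∨ empty) with some successor in Z. Already a fixed point.
Sat(E[(alarm ∨ empty) U AG empty]) = {Reset, Crit}

{Reset, Crit}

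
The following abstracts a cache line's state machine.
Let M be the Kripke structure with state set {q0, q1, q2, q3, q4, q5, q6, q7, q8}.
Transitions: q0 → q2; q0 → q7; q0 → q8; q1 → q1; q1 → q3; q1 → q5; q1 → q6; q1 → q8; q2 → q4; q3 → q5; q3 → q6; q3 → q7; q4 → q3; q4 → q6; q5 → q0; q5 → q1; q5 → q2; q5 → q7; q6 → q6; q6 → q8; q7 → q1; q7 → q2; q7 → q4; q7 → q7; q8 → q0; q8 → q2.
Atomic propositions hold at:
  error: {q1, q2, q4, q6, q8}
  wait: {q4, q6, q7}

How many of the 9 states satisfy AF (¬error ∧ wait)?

1

Sat(¬error) = {q0, q3, q5, q7}
Sat(¬error ∧ wait) = {q7}
AF (¬error ∧ wait): least fixpoint, start Z0 = {q7}, add states with every successor in Z. Already a fixed point.
Sat(AF (¬error ∧ wait)) = {q7}
|Sat(AF (¬error ∧ wait))| = |{q7}| = 1.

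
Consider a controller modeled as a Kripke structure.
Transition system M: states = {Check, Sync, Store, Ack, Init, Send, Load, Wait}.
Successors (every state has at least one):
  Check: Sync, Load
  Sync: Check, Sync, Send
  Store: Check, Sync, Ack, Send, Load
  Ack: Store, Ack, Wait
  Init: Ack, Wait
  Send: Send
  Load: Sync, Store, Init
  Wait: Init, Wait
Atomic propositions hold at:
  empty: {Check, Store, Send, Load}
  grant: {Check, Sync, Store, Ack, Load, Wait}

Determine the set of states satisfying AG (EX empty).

{Send}

Sat(EX empty) = {s : some successor in {Check, Store, Send, Load}} = {Check, Sync, Store, Ack, Send, Load}
AG (EX empty): greatest fixpoint, start Z0 = {Check, Sync, Store, Ack, Send, Load}, keep only states in Sat with every successor in Z. Z1 = {Check, Sync, Store, Send}; Z2 = {Sync, Send}; Z3 = {Send}; fixed.
Sat(AG (EX empty)) = {Send}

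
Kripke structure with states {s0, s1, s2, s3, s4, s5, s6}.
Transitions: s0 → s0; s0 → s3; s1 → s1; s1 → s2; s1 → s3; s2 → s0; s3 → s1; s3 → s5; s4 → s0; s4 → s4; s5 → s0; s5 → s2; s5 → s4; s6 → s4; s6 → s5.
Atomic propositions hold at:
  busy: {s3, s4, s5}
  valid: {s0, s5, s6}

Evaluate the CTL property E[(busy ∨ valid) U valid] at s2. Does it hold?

Sat(busy ∨ valid) = {s0, s3, s4, s5, s6}
E[(busy ∨ valid) U valid]: least fixpoint, start Z0 = Sat(valid) = {s0, s5, s6}, add states in Sat(busy ∨ valid) with some successor in Z. Z1 = {s0, s3, s4, s5, s6}; fixed.
Sat(E[(busy ∨ valid) U valid]) = {s0, s3, s4, s5, s6}
s2 ∉ Sat(E[(busy ∨ valid) U valid]) = {s0, s3, s4, s5, s6}, so the formula does not hold at s2.

No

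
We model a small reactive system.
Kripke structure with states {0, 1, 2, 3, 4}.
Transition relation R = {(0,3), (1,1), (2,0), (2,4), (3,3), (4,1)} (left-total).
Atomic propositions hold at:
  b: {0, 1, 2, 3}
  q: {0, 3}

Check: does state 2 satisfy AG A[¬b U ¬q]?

Sat(¬b) = {4}
Sat(¬q) = {1, 2, 4}
A[¬b U ¬q]: least fixpoint, start Z0 = Sat(¬q) = {1, 2, 4}, add states in Sat(¬b) with every successor in Z. Already a fixed point.
Sat(A[¬b U ¬q]) = {1, 2, 4}
AG A[¬b U ¬q]: greatest fixpoint, start Z0 = {1, 2, 4}, keep only states in Sat with every successor in Z. Z1 = {1, 4}; fixed.
Sat(AG A[¬b U ¬q]) = {1, 4}
2 ∉ Sat(AG A[¬b U ¬q]) = {1, 4}, so the formula does not hold at 2.

No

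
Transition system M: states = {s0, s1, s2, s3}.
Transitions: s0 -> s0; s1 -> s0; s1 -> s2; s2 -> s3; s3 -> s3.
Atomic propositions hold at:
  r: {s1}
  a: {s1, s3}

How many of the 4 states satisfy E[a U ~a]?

Sat(~a) = {s0, s2}
E[a U ~a]: least fixpoint, start Z0 = Sat(~a) = {s0, s2}, add states in Sat(a) with some successor in Z. Z1 = {s0, s1, s2}; fixed.
Sat(E[a U ~a]) = {s0, s1, s2}
|Sat(E[a U ~a])| = |{s0, s1, s2}| = 3.

3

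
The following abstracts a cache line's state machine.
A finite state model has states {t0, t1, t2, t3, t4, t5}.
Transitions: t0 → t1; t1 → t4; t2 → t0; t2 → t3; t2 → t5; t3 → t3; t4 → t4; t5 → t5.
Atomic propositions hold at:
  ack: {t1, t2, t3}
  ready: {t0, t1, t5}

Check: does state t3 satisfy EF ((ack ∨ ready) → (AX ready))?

Sat(ack ∨ ready) = {t0, t1, t2, t3, t5}
Sat(AX ready) = {s : every successor in {t0, t1, t5}} = {t0, t5}
Sat((ack ∨ ready) → (AX ready)) = {t0, t4, t5}
EF ((ack ∨ ready) → (AX ready)): least fixpoint, start Z0 = {t0, t4, t5}, add states with some successor in Z. Z1 = {t0, t1, t2, t4, t5}; fixed.
Sat(EF ((ack ∨ ready) → (AX ready))) = {t0, t1, t2, t4, t5}
t3 ∉ Sat(EF ((ack ∨ ready) → (AX ready))) = {t0, t1, t2, t4, t5}, so the formula does not hold at t3.

No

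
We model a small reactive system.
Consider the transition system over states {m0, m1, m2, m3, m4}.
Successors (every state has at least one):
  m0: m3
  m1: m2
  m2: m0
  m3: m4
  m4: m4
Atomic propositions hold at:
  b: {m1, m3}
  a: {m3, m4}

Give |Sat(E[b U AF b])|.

4

AF b: least fixpoint, start Z0 = {m1, m3}, add states with every successor in Z. Z1 = {m0, m1, m3}; Z2 = {m0, m1, m2, m3}; fixed.
Sat(AF b) = {m0, m1, m2, m3}
E[b U AF b]: least fixpoint, start Z0 = Sat(AF b) = {m0, m1, m2, m3}, add states in Sat(b) with some successor in Z. Already a fixed point.
Sat(E[b U AF b]) = {m0, m1, m2, m3}
|Sat(E[b U AF b])| = |{m0, m1, m2, m3}| = 4.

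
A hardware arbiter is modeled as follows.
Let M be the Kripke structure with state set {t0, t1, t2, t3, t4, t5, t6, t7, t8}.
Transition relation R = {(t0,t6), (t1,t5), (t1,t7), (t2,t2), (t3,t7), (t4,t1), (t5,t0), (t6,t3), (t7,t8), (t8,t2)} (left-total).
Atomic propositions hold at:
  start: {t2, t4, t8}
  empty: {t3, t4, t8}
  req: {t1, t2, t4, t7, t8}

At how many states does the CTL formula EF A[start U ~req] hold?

Sat(~req) = {t0, t3, t5, t6}
A[start U ~req]: least fixpoint, start Z0 = Sat(~req) = {t0, t3, t5, t6}, add states in Sat(start) with every successor in Z. Already a fixed point.
Sat(A[start U ~req]) = {t0, t3, t5, t6}
EF A[start U ~req]: least fixpoint, start Z0 = {t0, t3, t5, t6}, add states with some successor in Z. Z1 = {t0, t1, t3, t5, t6}; Z2 = {t0, t1, t3, t4, t5, t6}; fixed.
Sat(EF A[start U ~req]) = {t0, t1, t3, t4, t5, t6}
|Sat(EF A[start U ~req])| = |{t0, t1, t3, t4, t5, t6}| = 6.

6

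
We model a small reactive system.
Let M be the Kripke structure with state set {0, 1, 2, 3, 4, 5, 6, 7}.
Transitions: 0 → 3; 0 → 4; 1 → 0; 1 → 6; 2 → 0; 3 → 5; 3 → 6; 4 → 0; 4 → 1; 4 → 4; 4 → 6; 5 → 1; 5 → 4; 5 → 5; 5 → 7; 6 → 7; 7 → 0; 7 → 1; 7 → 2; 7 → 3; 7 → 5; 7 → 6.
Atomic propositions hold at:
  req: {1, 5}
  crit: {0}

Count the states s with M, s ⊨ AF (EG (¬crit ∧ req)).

1

Sat(¬crit) = {1, 2, 3, 4, 5, 6, 7}
Sat(¬crit ∧ req) = {1, 5}
EG (¬crit ∧ req): greatest fixpoint, start Z0 = {1, 5}, keep only states in Sat with some successor in Z. Z1 = {5}; fixed.
Sat(EG (¬crit ∧ req)) = {5}
AF (EG (¬crit ∧ req)): least fixpoint, start Z0 = {5}, add states with every successor in Z. Already a fixed point.
Sat(AF (EG (¬crit ∧ req))) = {5}
|Sat(AF (EG (¬crit ∧ req)))| = |{5}| = 1.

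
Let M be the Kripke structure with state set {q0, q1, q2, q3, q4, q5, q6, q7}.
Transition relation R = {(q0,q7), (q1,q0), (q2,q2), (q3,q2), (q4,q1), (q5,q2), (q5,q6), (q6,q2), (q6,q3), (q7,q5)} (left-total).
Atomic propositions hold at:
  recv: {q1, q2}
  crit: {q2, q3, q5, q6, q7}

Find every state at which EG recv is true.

EG recv: greatest fixpoint, start Z0 = {q1, q2}, keep only states in Sat with some successor in Z. Z1 = {q2}; fixed.
Sat(EG recv) = {q2}

{q2}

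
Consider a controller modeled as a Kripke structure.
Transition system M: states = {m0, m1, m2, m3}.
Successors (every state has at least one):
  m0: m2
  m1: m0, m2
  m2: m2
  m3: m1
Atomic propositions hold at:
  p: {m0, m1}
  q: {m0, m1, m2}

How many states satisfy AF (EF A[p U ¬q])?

Sat(¬q) = {m3}
A[p U ¬q]: least fixpoint, start Z0 = Sat(¬q) = {m3}, add states in Sat(p) with every successor in Z. Already a fixed point.
Sat(A[p U ¬q]) = {m3}
EF A[p U ¬q]: least fixpoint, start Z0 = {m3}, add states with some successor in Z. Already a fixed point.
Sat(EF A[p U ¬q]) = {m3}
AF (EF A[p U ¬q]): least fixpoint, start Z0 = {m3}, add states with every successor in Z. Already a fixed point.
Sat(AF (EF A[p U ¬q])) = {m3}
|Sat(AF (EF A[p U ¬q]))| = |{m3}| = 1.

1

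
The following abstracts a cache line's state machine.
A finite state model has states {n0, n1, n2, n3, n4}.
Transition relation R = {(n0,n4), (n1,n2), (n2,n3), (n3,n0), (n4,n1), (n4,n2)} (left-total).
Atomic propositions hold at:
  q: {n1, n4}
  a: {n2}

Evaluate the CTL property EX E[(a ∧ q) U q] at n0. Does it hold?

Yes

Sat(a ∧ q) = ∅
E[(a ∧ q) U q]: least fixpoint, start Z0 = Sat(q) = {n1, n4}, add states in Sat(a ∧ q) with some successor in Z. Already a fixed point.
Sat(E[(a ∧ q) U q]) = {n1, n4}
Sat(EX E[(a ∧ q) U q]) = {s : some successor in {n1, n4}} = {n0, n4}
n0 ∈ Sat(EX E[(a ∧ q) U q]) = {n0, n4}, so the formula holds at n0.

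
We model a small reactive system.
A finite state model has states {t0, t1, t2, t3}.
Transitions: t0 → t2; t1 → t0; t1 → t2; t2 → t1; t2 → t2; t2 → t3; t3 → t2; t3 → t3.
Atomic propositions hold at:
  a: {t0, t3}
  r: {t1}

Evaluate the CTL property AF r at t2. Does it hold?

No

AF r: least fixpoint, start Z0 = {t1}, add states with every successor in Z. Already a fixed point.
Sat(AF r) = {t1}
t2 ∉ Sat(AF r) = {t1}, so the formula does not hold at t2.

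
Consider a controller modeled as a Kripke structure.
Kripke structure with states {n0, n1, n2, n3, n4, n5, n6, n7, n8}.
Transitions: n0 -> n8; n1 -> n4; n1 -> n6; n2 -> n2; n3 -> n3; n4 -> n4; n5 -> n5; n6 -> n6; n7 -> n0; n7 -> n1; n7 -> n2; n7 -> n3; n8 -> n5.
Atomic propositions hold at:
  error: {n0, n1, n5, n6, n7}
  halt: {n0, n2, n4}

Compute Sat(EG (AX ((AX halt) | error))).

Sat(AX halt) = {s : every successor in {n0, n2, n4}} = {n2, n4}
Sat((AX halt) | error) = {n0, n1, n2, n4, n5, n6, n7}
Sat(AX ((AX halt) | error)) = {s : every successor in {n0, n1, n2, n4, n5, n6, n7}} = {n1, n2, n4, n5, n6, n8}
EG (AX ((AX halt) | error)): greatest fixpoint, start Z0 = {n1, n2, n4, n5, n6, n8}, keep only states in Sat with some successor in Z. Already a fixed point.
Sat(EG (AX ((AX halt) | error))) = {n1, n2, n4, n5, n6, n8}

{n1, n2, n4, n5, n6, n8}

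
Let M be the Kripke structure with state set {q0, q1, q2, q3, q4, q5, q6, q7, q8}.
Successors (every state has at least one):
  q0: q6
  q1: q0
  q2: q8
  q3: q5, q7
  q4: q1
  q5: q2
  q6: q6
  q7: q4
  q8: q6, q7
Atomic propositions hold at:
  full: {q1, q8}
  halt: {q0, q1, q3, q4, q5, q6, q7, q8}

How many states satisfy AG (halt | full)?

6

Sat(halt | full) = {q0, q1, q3, q4, q5, q6, q7, q8}
AG (halt | full): greatest fixpoint, start Z0 = {q0, q1, q3, q4, q5, q6, q7, q8}, keep only states in Sat with every successor in Z. Z1 = {q0, q1, q3, q4, q6, q7, q8}; Z2 = {q0, q1, q4, q6, q7, q8}; fixed.
Sat(AG (halt | full)) = {q0, q1, q4, q6, q7, q8}
|Sat(AG (halt | full))| = |{q0, q1, q4, q6, q7, q8}| = 6.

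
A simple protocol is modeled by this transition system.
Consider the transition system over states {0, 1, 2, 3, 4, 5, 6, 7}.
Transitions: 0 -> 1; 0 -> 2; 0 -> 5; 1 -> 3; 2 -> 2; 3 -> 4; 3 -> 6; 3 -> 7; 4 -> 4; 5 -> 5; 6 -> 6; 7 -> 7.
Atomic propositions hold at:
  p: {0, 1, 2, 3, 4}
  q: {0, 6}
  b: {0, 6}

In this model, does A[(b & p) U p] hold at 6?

No

Sat(b & p) = {0}
A[(b & p) U p]: least fixpoint, start Z0 = Sat(p) = {0, 1, 2, 3, 4}, add states in Sat(b & p) with every successor in Z. Already a fixed point.
Sat(A[(b & p) U p]) = {0, 1, 2, 3, 4}
6 ∉ Sat(A[(b & p) U p]) = {0, 1, 2, 3, 4}, so the formula does not hold at 6.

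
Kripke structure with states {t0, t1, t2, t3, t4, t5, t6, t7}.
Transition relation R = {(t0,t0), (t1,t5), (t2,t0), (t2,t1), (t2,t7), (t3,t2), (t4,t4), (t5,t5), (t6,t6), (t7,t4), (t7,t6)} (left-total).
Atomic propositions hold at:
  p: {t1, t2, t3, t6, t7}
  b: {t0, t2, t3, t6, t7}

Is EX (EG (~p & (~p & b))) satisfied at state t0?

Sat(~p) = {t0, t4, t5}
Sat(~p & b) = {t0}
Sat(~p & (~p & b)) = {t0}
EG (~p & (~p & b)): greatest fixpoint, start Z0 = {t0}, keep only states in Sat with some successor in Z. Already a fixed point.
Sat(EG (~p & (~p & b))) = {t0}
Sat(EX (EG (~p & (~p & b)))) = {s : some successor in {t0}} = {t0, t2}
t0 ∈ Sat(EX (EG (~p & (~p & b)))) = {t0, t2}, so the formula holds at t0.

Yes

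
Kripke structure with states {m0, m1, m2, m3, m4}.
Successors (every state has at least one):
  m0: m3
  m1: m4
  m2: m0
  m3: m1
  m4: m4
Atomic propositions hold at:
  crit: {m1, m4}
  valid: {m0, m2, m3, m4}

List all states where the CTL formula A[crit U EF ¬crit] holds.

{m0, m2, m3}

Sat(¬crit) = {m0, m2, m3}
EF ¬crit: least fixpoint, start Z0 = {m0, m2, m3}, add states with some successor in Z. Already a fixed point.
Sat(EF ¬crit) = {m0, m2, m3}
A[crit U EF ¬crit]: least fixpoint, start Z0 = Sat(EF ¬crit) = {m0, m2, m3}, add states in Sat(crit) with every successor in Z. Already a fixed point.
Sat(A[crit U EF ¬crit]) = {m0, m2, m3}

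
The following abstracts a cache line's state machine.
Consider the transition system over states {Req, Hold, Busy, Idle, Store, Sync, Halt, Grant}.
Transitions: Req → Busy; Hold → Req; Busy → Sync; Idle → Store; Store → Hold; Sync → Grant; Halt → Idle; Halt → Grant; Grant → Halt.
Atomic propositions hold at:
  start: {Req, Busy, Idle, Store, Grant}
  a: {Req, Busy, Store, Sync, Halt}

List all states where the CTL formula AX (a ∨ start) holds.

{Req, Hold, Busy, Idle, Sync, Halt, Grant}

Sat(a ∨ start) = {Req, Busy, Idle, Store, Sync, Halt, Grant}
Sat(AX (a ∨ start)) = {s : every successor in {Req, Busy, Idle, Store, Sync, Halt, Grant}} = {Req, Hold, Busy, Idle, Sync, Halt, Grant}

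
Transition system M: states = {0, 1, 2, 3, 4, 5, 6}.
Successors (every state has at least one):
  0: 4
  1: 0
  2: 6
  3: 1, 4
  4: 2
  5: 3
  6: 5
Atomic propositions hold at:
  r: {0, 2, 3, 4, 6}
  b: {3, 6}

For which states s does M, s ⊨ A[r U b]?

{0, 2, 3, 4, 6}

A[r U b]: least fixpoint, start Z0 = Sat(b) = {3, 6}, add states in Sat(r) with every successor in Z. Z1 = {2, 3, 6}; Z2 = {2, 3, 4, 6}; Z3 = {0, 2, 3, 4, 6}; fixed.
Sat(A[r U b]) = {0, 2, 3, 4, 6}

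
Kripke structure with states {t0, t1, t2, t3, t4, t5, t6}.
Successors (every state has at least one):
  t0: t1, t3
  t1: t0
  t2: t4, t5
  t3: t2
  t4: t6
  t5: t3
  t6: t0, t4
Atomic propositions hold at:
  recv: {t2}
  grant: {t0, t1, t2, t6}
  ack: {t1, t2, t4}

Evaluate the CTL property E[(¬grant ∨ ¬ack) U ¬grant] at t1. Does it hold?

Sat(¬grant) = {t3, t4, t5}
Sat(¬ack) = {t0, t3, t5, t6}
Sat(¬grant ∨ ¬ack) = {t0, t3, t4, t5, t6}
E[(¬grant ∨ ¬ack) U ¬grant]: least fixpoint, start Z0 = Sat(¬grant) = {t3, t4, t5}, add states in Sat(¬grant ∨ ¬ack) with some successor in Z. Z1 = {t0, t3, t4, t5, t6}; fixed.
Sat(E[(¬grant ∨ ¬ack) U ¬grant]) = {t0, t3, t4, t5, t6}
t1 ∉ Sat(E[(¬grant ∨ ¬ack) U ¬grant]) = {t0, t3, t4, t5, t6}, so the formula does not hold at t1.

No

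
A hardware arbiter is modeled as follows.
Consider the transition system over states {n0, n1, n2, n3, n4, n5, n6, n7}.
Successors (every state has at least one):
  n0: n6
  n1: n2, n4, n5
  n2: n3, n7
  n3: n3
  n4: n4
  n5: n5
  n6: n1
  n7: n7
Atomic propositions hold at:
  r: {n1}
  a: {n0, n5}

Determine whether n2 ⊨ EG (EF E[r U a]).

No

E[r U a]: least fixpoint, start Z0 = Sat(a) = {n0, n5}, add states in Sat(r) with some successor in Z. Z1 = {n0, n1, n5}; fixed.
Sat(E[r U a]) = {n0, n1, n5}
EF E[r U a]: least fixpoint, start Z0 = {n0, n1, n5}, add states with some successor in Z. Z1 = {n0, n1, n5, n6}; fixed.
Sat(EF E[r U a]) = {n0, n1, n5, n6}
EG (EF E[r U a]): greatest fixpoint, start Z0 = {n0, n1, n5, n6}, keep only states in Sat with some successor in Z. Already a fixed point.
Sat(EG (EF E[r U a])) = {n0, n1, n5, n6}
n2 ∉ Sat(EG (EF E[r U a])) = {n0, n1, n5, n6}, so the formula does not hold at n2.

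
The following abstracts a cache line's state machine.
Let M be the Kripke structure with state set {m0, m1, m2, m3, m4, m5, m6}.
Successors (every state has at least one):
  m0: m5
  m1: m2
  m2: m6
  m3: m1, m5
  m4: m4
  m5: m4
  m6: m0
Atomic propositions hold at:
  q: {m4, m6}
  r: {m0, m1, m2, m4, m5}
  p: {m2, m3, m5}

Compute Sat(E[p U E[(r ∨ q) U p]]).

Sat(r ∨ q) = {m0, m1, m2, m4, m5, m6}
E[(r ∨ q) U p]: least fixpoint, start Z0 = Sat(p) = {m2, m3, m5}, add states in Sat(r ∨ q) with some successor in Z. Z1 = {m0, m1, m2, m3, m5}; Z2 = {m0, m1, m2, m3, m5, m6}; fixed.
Sat(E[(r ∨ q) U p]) = {m0, m1, m2, m3, m5, m6}
E[p U E[(r ∨ q) U p]]: least fixpoint, start Z0 = Sat(E[(r ∨ q) U p]) = {m0, m1, m2, m3, m5, m6}, add states in Sat(p) with some successor in Z. Already a fixed point.
Sat(E[p U E[(r ∨ q) U p]]) = {m0, m1, m2, m3, m5, m6}

{m0, m1, m2, m3, m5, m6}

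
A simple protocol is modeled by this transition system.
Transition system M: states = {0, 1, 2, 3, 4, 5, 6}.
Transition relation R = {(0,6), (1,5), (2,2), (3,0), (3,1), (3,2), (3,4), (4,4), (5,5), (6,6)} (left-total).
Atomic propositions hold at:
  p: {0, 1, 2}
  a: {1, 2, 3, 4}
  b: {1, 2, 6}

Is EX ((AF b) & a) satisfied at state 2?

Yes

AF b: least fixpoint, start Z0 = {1, 2, 6}, add states with every successor in Z. Z1 = {0, 1, 2, 6}; fixed.
Sat(AF b) = {0, 1, 2, 6}
Sat((AF b) & a) = {1, 2}
Sat(EX ((AF b) & a)) = {s : some successor in {1, 2}} = {2, 3}
2 ∈ Sat(EX ((AF b) & a)) = {2, 3}, so the formula holds at 2.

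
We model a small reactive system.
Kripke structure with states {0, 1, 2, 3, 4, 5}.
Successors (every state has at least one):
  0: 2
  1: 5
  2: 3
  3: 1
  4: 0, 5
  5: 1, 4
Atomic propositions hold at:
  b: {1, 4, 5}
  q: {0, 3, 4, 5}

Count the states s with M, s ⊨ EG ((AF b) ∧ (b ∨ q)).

4

AF b: least fixpoint, start Z0 = {1, 4, 5}, add states with every successor in Z. Z1 = {1, 3, 4, 5}; Z2 = {1, 2, 3, 4, 5}; Z3 = {0, 1, 2, 3, 4, 5}; fixed.
Sat(AF b) = {0, 1, 2, 3, 4, 5}
Sat(b ∨ q) = {0, 1, 3, 4, 5}
Sat((AF b) ∧ (b ∨ q)) = {0, 1, 3, 4, 5}
EG ((AF b) ∧ (b ∨ q)): greatest fixpoint, start Z0 = {0, 1, 3, 4, 5}, keep only states in Sat with some successor in Z. Z1 = {1, 3, 4, 5}; fixed.
Sat(EG ((AF b) ∧ (b ∨ q))) = {1, 3, 4, 5}
|Sat(EG ((AF b) ∧ (b ∨ q)))| = |{1, 3, 4, 5}| = 4.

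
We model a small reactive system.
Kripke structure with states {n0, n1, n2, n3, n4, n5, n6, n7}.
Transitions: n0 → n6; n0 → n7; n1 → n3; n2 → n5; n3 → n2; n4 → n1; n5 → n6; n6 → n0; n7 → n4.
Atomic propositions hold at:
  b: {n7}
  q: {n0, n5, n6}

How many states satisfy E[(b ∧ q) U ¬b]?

Sat(b ∧ q) = ∅
Sat(¬b) = {n0, n1, n2, n3, n4, n5, n6}
E[(b ∧ q) U ¬b]: least fixpoint, start Z0 = Sat(¬b) = {n0, n1, n2, n3, n4, n5, n6}, add states in Sat(b ∧ q) with some successor in Z. Already a fixed point.
Sat(E[(b ∧ q) U ¬b]) = {n0, n1, n2, n3, n4, n5, n6}
|Sat(E[(b ∧ q) U ¬b])| = |{n0, n1, n2, n3, n4, n5, n6}| = 7.

7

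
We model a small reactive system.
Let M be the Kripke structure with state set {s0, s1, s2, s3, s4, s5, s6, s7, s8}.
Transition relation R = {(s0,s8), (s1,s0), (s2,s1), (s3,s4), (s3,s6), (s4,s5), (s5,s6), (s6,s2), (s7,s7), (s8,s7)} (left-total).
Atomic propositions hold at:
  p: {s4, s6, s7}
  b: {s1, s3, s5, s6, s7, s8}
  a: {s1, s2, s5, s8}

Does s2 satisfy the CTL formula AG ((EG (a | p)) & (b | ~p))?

Sat(a | p) = {s1, s2, s4, s5, s6, s7, s8}
EG (a | p): greatest fixpoint, start Z0 = {s1, s2, s4, s5, s6, s7, s8}, keep only states in Sat with some successor in Z. Z1 = {s2, s4, s5, s6, s7, s8}; Z2 = {s4, s5, s6, s7, s8}; Z3 = {s4, s5, s7, s8}; Z4 = {s4, s7, s8}; Z5 = {s7, s8}; fixed.
Sat(EG (a | p)) = {s7, s8}
Sat(~p) = {s0, s1, s2, s3, s5, s8}
Sat(b | ~p) = {s0, s1, s2, s3, s5, s6, s7, s8}
Sat((EG (a | p)) & (b | ~p)) = {s7, s8}
AG ((EG (a | p)) & (b | ~p)): greatest fixpoint, start Z0 = {s7, s8}, keep only states in Sat with every successor in Z. Already a fixed point.
Sat(AG ((EG (a | p)) & (b | ~p))) = {s7, s8}
s2 ∉ Sat(AG ((EG (a | p)) & (b | ~p))) = {s7, s8}, so the formula does not hold at s2.

No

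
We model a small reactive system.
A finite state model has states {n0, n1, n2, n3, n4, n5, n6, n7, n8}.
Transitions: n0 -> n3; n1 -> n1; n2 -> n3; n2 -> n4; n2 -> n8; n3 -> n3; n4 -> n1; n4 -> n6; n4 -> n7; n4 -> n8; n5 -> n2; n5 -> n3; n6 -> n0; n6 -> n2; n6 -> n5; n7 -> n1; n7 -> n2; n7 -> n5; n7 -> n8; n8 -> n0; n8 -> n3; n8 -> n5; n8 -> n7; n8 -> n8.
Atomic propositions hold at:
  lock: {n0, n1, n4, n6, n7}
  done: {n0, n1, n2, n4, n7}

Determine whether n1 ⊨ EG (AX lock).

Sat(AX lock) = {s : every successor in {n0, n1, n4, n6, n7}} = {n1}
EG (AX lock): greatest fixpoint, start Z0 = {n1}, keep only states in Sat with some successor in Z. Already a fixed point.
Sat(EG (AX lock)) = {n1}
n1 ∈ Sat(EG (AX lock)) = {n1}, so the formula holds at n1.

Yes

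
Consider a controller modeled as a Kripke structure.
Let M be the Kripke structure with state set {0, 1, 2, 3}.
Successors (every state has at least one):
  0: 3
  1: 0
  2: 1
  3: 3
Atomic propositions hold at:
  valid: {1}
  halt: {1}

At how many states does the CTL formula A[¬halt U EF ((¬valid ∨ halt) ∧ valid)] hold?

2

Sat(¬halt) = {0, 2, 3}
Sat(¬valid) = {0, 2, 3}
Sat(¬valid ∨ halt) = {0, 1, 2, 3}
Sat((¬valid ∨ halt) ∧ valid) = {1}
EF ((¬valid ∨ halt) ∧ valid): least fixpoint, start Z0 = {1}, add states with some successor in Z. Z1 = {1, 2}; fixed.
Sat(EF ((¬valid ∨ halt) ∧ valid)) = {1, 2}
A[¬halt U EF ((¬valid ∨ halt) ∧ valid)]: least fixpoint, start Z0 = Sat(EF ((¬valid ∨ halt) ∧ valid)) = {1, 2}, add states in Sat(¬halt) with every successor in Z. Already a fixed point.
Sat(A[¬halt U EF ((¬valid ∨ halt) ∧ valid)]) = {1, 2}
|Sat(A[¬halt U EF ((¬valid ∨ halt) ∧ valid)])| = |{1, 2}| = 2.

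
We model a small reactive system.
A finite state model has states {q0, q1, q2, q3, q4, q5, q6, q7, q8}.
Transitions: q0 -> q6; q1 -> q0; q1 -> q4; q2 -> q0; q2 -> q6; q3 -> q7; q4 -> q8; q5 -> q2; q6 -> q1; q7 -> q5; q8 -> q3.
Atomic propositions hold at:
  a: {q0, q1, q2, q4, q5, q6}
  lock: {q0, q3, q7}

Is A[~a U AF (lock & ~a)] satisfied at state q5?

No

Sat(~a) = {q3, q7, q8}
Sat(lock & ~a) = {q3, q7}
AF (lock & ~a): least fixpoint, start Z0 = {q3, q7}, add states with every successor in Z. Z1 = {q3, q7, q8}; Z2 = {q3, q4, q7, q8}; fixed.
Sat(AF (lock & ~a)) = {q3, q4, q7, q8}
A[~a U AF (lock & ~a)]: least fixpoint, start Z0 = Sat(AF (lock & ~a)) = {q3, q4, q7, q8}, add states in Sat(~a) with every successor in Z. Already a fixed point.
Sat(A[~a U AF (lock & ~a)]) = {q3, q4, q7, q8}
q5 ∉ Sat(A[~a U AF (lock & ~a)]) = {q3, q4, q7, q8}, so the formula does not hold at q5.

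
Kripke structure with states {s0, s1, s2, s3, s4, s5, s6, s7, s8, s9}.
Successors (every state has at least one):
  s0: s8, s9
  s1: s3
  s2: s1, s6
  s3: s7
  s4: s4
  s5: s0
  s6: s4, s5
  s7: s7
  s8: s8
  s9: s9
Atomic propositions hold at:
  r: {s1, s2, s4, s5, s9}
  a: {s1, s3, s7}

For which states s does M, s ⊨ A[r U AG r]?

{s4, s9}

AG r: greatest fixpoint, start Z0 = {s1, s2, s4, s5, s9}, keep only states in Sat with every successor in Z. Z1 = {s4, s9}; fixed.
Sat(AG r) = {s4, s9}
A[r U AG r]: least fixpoint, start Z0 = Sat(AG r) = {s4, s9}, add states in Sat(r) with every successor in Z. Already a fixed point.
Sat(A[r U AG r]) = {s4, s9}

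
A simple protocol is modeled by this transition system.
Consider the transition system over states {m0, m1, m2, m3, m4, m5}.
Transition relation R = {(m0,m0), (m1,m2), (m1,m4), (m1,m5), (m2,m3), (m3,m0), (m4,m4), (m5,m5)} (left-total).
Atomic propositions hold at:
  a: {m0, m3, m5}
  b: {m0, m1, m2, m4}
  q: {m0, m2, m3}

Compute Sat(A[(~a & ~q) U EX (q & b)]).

Sat(~a) = {m1, m2, m4}
Sat(~q) = {m1, m4, m5}
Sat(~a & ~q) = {m1, m4}
Sat(q & b) = {m0, m2}
Sat(EX (q & b)) = {s : some successor in {m0, m2}} = {m0, m1, m3}
A[(~a & ~q) U EX (q & b)]: least fixpoint, start Z0 = Sat(EX (q & b)) = {m0, m1, m3}, add states in Sat(~a & ~q) with every successor in Z. Already a fixed point.
Sat(A[(~a & ~q) U EX (q & b)]) = {m0, m1, m3}

{m0, m1, m3}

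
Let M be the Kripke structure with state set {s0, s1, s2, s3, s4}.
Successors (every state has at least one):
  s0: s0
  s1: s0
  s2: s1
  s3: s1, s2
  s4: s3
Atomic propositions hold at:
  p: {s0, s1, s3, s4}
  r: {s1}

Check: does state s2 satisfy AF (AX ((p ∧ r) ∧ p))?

Yes

Sat(p ∧ r) = {s1}
Sat((p ∧ r) ∧ p) = {s1}
Sat(AX ((p ∧ r) ∧ p)) = {s : every successor in {s1}} = {s2}
AF (AX ((p ∧ r) ∧ p)): least fixpoint, start Z0 = {s2}, add states with every successor in Z. Already a fixed point.
Sat(AF (AX ((p ∧ r) ∧ p))) = {s2}
s2 ∈ Sat(AF (AX ((p ∧ r) ∧ p))) = {s2}, so the formula holds at s2.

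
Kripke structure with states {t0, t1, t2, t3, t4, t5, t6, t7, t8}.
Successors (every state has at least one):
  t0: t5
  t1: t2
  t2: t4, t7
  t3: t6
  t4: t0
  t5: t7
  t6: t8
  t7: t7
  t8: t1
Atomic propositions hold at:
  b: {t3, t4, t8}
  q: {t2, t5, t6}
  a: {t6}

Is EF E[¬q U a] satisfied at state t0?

No

Sat(¬q) = {t0, t1, t3, t4, t7, t8}
E[¬q U a]: least fixpoint, start Z0 = Sat(a) = {t6}, add states in Sat(¬q) with some successor in Z. Z1 = {t3, t6}; fixed.
Sat(E[¬q U a]) = {t3, t6}
EF E[¬q U a]: least fixpoint, start Z0 = {t3, t6}, add states with some successor in Z. Already a fixed point.
Sat(EF E[¬q U a]) = {t3, t6}
t0 ∉ Sat(EF E[¬q U a]) = {t3, t6}, so the formula does not hold at t0.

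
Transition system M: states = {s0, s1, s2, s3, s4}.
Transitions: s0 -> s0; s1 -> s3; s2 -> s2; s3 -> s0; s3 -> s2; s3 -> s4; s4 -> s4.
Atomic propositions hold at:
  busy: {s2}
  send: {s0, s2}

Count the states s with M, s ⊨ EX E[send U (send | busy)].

Sat(send | busy) = {s0, s2}
E[send U (send | busy)]: least fixpoint, start Z0 = Sat((send | busy)) = {s0, s2}, add states in Sat(send) with some successor in Z. Already a fixed point.
Sat(E[send U (send | busy)]) = {s0, s2}
Sat(EX E[send U (send | busy)]) = {s : some successor in {s0, s2}} = {s0, s2, s3}
|Sat(EX E[send U (send | busy)])| = |{s0, s2, s3}| = 3.

3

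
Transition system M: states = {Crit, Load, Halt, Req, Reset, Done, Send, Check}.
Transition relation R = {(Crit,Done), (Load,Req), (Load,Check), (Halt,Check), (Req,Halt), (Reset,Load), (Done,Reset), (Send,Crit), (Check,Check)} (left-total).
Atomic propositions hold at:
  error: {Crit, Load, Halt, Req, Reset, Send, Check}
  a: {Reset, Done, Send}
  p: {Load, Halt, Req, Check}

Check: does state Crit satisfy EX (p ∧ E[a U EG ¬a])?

No

Sat(¬a) = {Crit, Load, Halt, Req, Check}
EG ¬a: greatest fixpoint, start Z0 = {Crit, Load, Halt, Req, Check}, keep only states in Sat with some successor in Z. Z1 = {Load, Halt, Req, Check}; fixed.
Sat(EG ¬a) = {Load, Halt, Req, Check}
E[a U EG ¬a]: least fixpoint, start Z0 = Sat(EG ¬a) = {Load, Halt, Req, Check}, add states in Sat(a) with some successor in Z. Z1 = {Load, Halt, Req, Reset, Check}; Z2 = {Load, Halt, Req, Reset, Done, Check}; fixed.
Sat(E[a U EG ¬a]) = {Load, Halt, Req, Reset, Done, Check}
Sat(p ∧ E[a U EG ¬a]) = {Load, Halt, Req, Check}
Sat(EX (p ∧ E[a U EG ¬a])) = {s : some successor in {Load, Halt, Req, Check}} = {Load, Halt, Req, Reset, Check}
Crit ∉ Sat(EX (p ∧ E[a U EG ¬a])) = {Load, Halt, Req, Reset, Check}, so the formula does not hold at Crit.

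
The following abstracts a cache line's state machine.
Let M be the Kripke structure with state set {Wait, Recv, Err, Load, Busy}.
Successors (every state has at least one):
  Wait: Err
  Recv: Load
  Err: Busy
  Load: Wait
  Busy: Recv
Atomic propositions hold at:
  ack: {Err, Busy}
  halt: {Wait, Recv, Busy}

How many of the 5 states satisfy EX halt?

3

Sat(EX halt) = {s : some successor in {Wait, Recv, Busy}} = {Err, Load, Busy}
|Sat(EX halt)| = |{Err, Load, Busy}| = 3.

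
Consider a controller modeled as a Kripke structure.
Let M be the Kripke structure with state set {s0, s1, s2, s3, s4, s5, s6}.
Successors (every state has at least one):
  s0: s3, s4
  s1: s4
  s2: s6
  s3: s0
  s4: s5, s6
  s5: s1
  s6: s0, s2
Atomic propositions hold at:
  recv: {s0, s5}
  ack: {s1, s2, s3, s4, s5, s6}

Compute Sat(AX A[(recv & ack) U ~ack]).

{s3}

Sat(recv & ack) = {s5}
Sat(~ack) = {s0}
A[(recv & ack) U ~ack]: least fixpoint, start Z0 = Sat(~ack) = {s0}, add states in Sat(recv & ack) with every successor in Z. Already a fixed point.
Sat(A[(recv & ack) U ~ack]) = {s0}
Sat(AX A[(recv & ack) U ~ack]) = {s : every successor in {s0}} = {s3}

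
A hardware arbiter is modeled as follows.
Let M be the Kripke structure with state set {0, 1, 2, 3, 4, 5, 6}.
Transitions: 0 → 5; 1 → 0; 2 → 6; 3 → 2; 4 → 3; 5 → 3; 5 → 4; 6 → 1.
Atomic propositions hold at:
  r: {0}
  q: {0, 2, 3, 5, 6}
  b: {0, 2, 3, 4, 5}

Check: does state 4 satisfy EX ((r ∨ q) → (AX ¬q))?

Sat(r ∨ q) = {0, 2, 3, 5, 6}
Sat(¬q) = {1, 4}
Sat(AX ¬q) = {s : every successor in {1, 4}} = {6}
Sat((r ∨ q) → (AX ¬q)) = {1, 4, 6}
Sat(EX ((r ∨ q) → (AX ¬q))) = {s : some successor in {1, 4, 6}} = {2, 5, 6}
4 ∉ Sat(EX ((r ∨ q) → (AX ¬q))) = {2, 5, 6}, so the formula does not hold at 4.

No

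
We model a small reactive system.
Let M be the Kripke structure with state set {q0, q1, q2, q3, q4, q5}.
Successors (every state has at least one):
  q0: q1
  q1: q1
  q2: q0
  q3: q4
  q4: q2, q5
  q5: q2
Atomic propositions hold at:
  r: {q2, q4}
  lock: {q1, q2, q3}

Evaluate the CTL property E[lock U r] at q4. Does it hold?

Yes

E[lock U r]: least fixpoint, start Z0 = Sat(r) = {q2, q4}, add states in Sat(lock) with some successor in Z. Z1 = {q2, q3, q4}; fixed.
Sat(E[lock U r]) = {q2, q3, q4}
q4 ∈ Sat(E[lock U r]) = {q2, q3, q4}, so the formula holds at q4.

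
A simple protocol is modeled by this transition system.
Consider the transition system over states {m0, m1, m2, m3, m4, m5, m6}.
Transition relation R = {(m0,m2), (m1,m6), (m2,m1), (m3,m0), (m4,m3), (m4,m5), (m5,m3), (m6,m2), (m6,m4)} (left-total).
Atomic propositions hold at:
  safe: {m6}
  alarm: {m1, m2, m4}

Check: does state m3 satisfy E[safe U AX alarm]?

Sat(AX alarm) = {s : every successor in {m1, m2, m4}} = {m0, m2, m6}
E[safe U AX alarm]: least fixpoint, start Z0 = Sat(AX alarm) = {m0, m2, m6}, add states in Sat(safe) with some successor in Z. Already a fixed point.
Sat(E[safe U AX alarm]) = {m0, m2, m6}
m3 ∉ Sat(E[safe U AX alarm]) = {m0, m2, m6}, so the formula does not hold at m3.

No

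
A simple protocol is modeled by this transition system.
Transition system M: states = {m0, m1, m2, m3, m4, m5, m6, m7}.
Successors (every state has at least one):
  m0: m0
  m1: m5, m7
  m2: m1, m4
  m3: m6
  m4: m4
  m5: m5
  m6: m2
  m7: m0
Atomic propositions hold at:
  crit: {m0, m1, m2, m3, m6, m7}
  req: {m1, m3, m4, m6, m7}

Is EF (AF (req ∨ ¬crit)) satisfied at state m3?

Sat(¬crit) = {m4, m5}
Sat(req ∨ ¬crit) = {m1, m3, m4, m5, m6, m7}
AF (req ∨ ¬crit): least fixpoint, start Z0 = {m1, m3, m4, m5, m6, m7}, add states with every successor in Z. Z1 = {m1, m2, m3, m4, m5, m6, m7}; fixed.
Sat(AF (req ∨ ¬crit)) = {m1, m2, m3, m4, m5, m6, m7}
EF (AF (req ∨ ¬crit)): least fixpoint, start Z0 = {m1, m2, m3, m4, m5, m6, m7}, add states with some successor in Z. Already a fixed point.
Sat(EF (AF (req ∨ ¬crit))) = {m1, m2, m3, m4, m5, m6, m7}
m3 ∈ Sat(EF (AF (req ∨ ¬crit))) = {m1, m2, m3, m4, m5, m6, m7}, so the formula holds at m3.

Yes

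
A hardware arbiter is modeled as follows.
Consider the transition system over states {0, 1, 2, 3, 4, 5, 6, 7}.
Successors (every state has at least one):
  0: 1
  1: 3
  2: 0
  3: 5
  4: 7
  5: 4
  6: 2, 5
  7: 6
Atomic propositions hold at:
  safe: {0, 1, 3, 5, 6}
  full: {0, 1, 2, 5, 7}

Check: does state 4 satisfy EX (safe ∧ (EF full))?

EF full: least fixpoint, start Z0 = {0, 1, 2, 5, 7}, add states with some successor in Z. Z1 = {0, 1, 2, 3, 4, 5, 6, 7}; fixed.
Sat(EF full) = {0, 1, 2, 3, 4, 5, 6, 7}
Sat(safe ∧ (EF full)) = {0, 1, 3, 5, 6}
Sat(EX (safe ∧ (EF full))) = {s : some successor in {0, 1, 3, 5, 6}} = {0, 1, 2, 3, 6, 7}
4 ∉ Sat(EX (safe ∧ (EF full))) = {0, 1, 2, 3, 6, 7}, so the formula does not hold at 4.

No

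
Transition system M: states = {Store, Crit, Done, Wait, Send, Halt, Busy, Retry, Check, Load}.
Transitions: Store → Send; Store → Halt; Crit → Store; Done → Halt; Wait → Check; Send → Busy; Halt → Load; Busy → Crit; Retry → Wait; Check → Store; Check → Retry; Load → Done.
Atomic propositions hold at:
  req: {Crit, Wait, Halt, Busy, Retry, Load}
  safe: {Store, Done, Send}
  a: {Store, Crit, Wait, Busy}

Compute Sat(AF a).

{Store, Crit, Wait, Send, Busy, Retry, Check}

AF a: least fixpoint, start Z0 = {Store, Crit, Wait, Busy}, add states with every successor in Z. Z1 = {Store, Crit, Wait, Send, Busy, Retry}; Z2 = {Store, Crit, Wait, Send, Busy, Retry, Check}; fixed.
Sat(AF a) = {Store, Crit, Wait, Send, Busy, Retry, Check}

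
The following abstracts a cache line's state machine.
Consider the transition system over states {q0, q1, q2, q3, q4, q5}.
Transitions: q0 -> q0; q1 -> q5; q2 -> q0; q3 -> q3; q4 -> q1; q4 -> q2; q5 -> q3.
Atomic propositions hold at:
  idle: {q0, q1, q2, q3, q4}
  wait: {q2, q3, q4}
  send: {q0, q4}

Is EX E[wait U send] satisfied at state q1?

E[wait U send]: least fixpoint, start Z0 = Sat(send) = {q0, q4}, add states in Sat(wait) with some successor in Z. Z1 = {q0, q2, q4}; fixed.
Sat(E[wait U send]) = {q0, q2, q4}
Sat(EX E[wait U send]) = {s : some successor in {q0, q2, q4}} = {q0, q2, q4}
q1 ∉ Sat(EX E[wait U send]) = {q0, q2, q4}, so the formula does not hold at q1.

No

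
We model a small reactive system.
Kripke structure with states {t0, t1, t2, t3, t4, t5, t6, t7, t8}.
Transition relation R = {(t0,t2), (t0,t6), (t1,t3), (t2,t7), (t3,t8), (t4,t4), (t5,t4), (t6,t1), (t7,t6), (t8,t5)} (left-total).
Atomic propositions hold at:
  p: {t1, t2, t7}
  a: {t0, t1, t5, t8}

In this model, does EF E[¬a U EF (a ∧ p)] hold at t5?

No

Sat(¬a) = {t2, t3, t4, t6, t7}
Sat(a ∧ p) = {t1}
EF (a ∧ p): least fixpoint, start Z0 = {t1}, add states with some successor in Z. Z1 = {t1, t6}; Z2 = {t0, t1, t6, t7}; Z3 = {t0, t1, t2, t6, t7}; fixed.
Sat(EF (a ∧ p)) = {t0, t1, t2, t6, t7}
E[¬a U EF (a ∧ p)]: least fixpoint, start Z0 = Sat(EF (a ∧ p)) = {t0, t1, t2, t6, t7}, add states in Sat(¬a) with some successor in Z. Already a fixed point.
Sat(E[¬a U EF (a ∧ p)]) = {t0, t1, t2, t6, t7}
EF E[¬a U EF (a ∧ p)]: least fixpoint, start Z0 = {t0, t1, t2, t6, t7}, add states with some successor in Z. Already a fixed point.
Sat(EF E[¬a U EF (a ∧ p)]) = {t0, t1, t2, t6, t7}
t5 ∉ Sat(EF E[¬a U EF (a ∧ p)]) = {t0, t1, t2, t6, t7}, so the formula does not hold at t5.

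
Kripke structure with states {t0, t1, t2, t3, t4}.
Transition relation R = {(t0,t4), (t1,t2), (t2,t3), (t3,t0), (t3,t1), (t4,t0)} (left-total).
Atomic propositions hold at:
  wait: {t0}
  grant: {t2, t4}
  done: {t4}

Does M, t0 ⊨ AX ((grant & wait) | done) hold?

Yes

Sat(grant & wait) = ∅
Sat((grant & wait) | done) = {t4}
Sat(AX ((grant & wait) | done)) = {s : every successor in {t4}} = {t0}
t0 ∈ Sat(AX ((grant & wait) | done)) = {t0}, so the formula holds at t0.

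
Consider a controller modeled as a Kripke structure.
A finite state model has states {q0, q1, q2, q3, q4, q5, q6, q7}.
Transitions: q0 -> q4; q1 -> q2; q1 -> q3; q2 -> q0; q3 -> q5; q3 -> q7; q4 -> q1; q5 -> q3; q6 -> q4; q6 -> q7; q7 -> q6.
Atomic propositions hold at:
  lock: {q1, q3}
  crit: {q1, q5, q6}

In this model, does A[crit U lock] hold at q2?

A[crit U lock]: least fixpoint, start Z0 = Sat(lock) = {q1, q3}, add states in Sat(crit) with every successor in Z. Z1 = {q1, q3, q5}; fixed.
Sat(A[crit U lock]) = {q1, q3, q5}
q2 ∉ Sat(A[crit U lock]) = {q1, q3, q5}, so the formula does not hold at q2.

No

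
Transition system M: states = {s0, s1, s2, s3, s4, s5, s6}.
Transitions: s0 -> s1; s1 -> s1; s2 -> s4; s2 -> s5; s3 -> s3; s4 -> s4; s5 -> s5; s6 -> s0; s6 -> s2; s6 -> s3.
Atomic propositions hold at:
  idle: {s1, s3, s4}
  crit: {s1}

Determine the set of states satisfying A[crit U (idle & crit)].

{s1}

Sat(idle & crit) = {s1}
A[crit U (idle & crit)]: least fixpoint, start Z0 = Sat((idle & crit)) = {s1}, add states in Sat(crit) with every successor in Z. Already a fixed point.
Sat(A[crit U (idle & crit)]) = {s1}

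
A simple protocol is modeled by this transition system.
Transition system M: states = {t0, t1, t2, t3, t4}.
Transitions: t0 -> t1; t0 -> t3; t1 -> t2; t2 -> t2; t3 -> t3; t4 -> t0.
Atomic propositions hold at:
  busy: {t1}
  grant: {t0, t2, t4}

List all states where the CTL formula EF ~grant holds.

Sat(~grant) = {t1, t3}
EF ~grant: least fixpoint, start Z0 = {t1, t3}, add states with some successor in Z. Z1 = {t0, t1, t3}; Z2 = {t0, t1, t3, t4}; fixed.
Sat(EF ~grant) = {t0, t1, t3, t4}

{t0, t1, t3, t4}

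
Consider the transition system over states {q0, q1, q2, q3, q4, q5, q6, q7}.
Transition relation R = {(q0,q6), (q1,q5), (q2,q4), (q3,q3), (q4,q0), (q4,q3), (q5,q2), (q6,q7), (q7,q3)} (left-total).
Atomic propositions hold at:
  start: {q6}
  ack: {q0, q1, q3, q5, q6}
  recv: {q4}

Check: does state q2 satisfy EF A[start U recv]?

A[start U recv]: least fixpoint, start Z0 = Sat(recv) = {q4}, add states in Sat(start) with every successor in Z. Already a fixed point.
Sat(A[start U recv]) = {q4}
EF A[start U recv]: least fixpoint, start Z0 = {q4}, add states with some successor in Z. Z1 = {q2, q4}; Z2 = {q2, q4, q5}; Z3 = {q1, q2, q4, q5}; fixed.
Sat(EF A[start U recv]) = {q1, q2, q4, q5}
q2 ∈ Sat(EF A[start U recv]) = {q1, q2, q4, q5}, so the formula holds at q2.

Yes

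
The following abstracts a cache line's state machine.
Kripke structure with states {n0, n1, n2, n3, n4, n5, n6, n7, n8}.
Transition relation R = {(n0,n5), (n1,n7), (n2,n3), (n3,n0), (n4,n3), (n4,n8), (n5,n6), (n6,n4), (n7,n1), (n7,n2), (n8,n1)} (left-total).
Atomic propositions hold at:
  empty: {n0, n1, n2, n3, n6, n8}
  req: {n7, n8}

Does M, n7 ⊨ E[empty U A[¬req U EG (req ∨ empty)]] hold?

Sat(¬req) = {n0, n1, n2, n3, n4, n5, n6}
Sat(req ∨ empty) = {n0, n1, n2, n3, n6, n7, n8}
EG (req ∨ empty): greatest fixpoint, start Z0 = {n0, n1, n2, n3, n6, n7, n8}, keep only states in Sat with some successor in Z. Z1 = {n1, n2, n3, n7, n8}; Z2 = {n1, n2, n7, n8}; Z3 = {n1, n7, n8}; fixed.
Sat(EG (req ∨ empty)) = {n1, n7, n8}
A[¬req U EG (req ∨ empty)]: least fixpoint, start Z0 = Sat(EG (req ∨ empty)) = {n1, n7, n8}, add states in Sat(¬req) with every successor in Z. Already a fixed point.
Sat(A[¬req U EG (req ∨ empty)]) = {n1, n7, n8}
E[empty U A[¬req U EG (req ∨ empty)]]: least fixpoint, start Z0 = Sat(A[¬req U EG (req ∨ empty)]) = {n1, n7, n8}, add states in Sat(empty) with some successor in Z. Already a fixed point.
Sat(E[empty U A[¬req U EG (req ∨ empty)]]) = {n1, n7, n8}
n7 ∈ Sat(E[empty U A[¬req U EG (req ∨ empty)]]) = {n1, n7, n8}, so the formula holds at n7.

Yes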